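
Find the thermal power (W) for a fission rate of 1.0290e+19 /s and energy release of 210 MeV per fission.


P = fission_rate * E_MeV * 1.602e-13
P = 1.0290e+19 * 210 * 1.602e-13
P = 3.4618e+08 W

3.4618e+08


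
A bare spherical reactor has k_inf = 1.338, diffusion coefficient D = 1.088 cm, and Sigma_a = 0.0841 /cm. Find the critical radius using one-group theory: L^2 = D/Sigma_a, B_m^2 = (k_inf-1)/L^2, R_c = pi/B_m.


L^2 = D / Sigma_a = 1.088 / 0.0841 = 12.93698 cm^2
B_m^2 = (k_inf - 1) / L^2 = (1.338 - 1) / 12.93698 = 0.02612665 /cm^2
For a bare sphere: B_g = pi/R, so R_c = pi / sqrt(B_m^2)
R_c = pi / sqrt(0.02612665) = 19.436 cm

19.436


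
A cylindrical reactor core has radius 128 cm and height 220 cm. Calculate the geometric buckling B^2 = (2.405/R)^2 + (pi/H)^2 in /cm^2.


B^2 = (2.405/R)^2 + (pi/H)^2
B^2 = (2.405/128)^2 + (pi/220)^2
B^2 = 5.5695e-04 /cm^2

5.5695e-04


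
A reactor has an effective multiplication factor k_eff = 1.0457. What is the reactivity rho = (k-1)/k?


rho = (k_eff - 1) / k_eff
rho = (1.0457 - 1) / 1.0457
rho = 0.043703

0.043703


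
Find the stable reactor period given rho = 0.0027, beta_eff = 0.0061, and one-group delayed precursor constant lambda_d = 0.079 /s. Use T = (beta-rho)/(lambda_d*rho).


T = (beta - rho) / (lambda_d * rho)
T = (0.0061 - 0.0027) / (0.079 * 0.0027)
T = 15.940 s

15.940


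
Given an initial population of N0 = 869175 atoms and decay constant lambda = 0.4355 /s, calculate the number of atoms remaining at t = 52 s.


N = N0 * exp(-lambda * t)
N = 869175 * exp(-0.4355 * 52)
N = 1.2708e-04

1.2708e-04


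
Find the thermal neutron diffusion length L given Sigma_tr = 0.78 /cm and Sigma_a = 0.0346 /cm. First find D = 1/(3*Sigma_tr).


D = 1 / (3 * Sigma_tr) = 1 / (3 * 0.78) = 0.4273504 cm
L = sqrt(D / Sigma_a)
L = sqrt(0.4273504 / 0.0346)
L = 3.5144 cm

3.5144


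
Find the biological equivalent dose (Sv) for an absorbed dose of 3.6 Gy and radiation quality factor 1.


H = D * Q
H = 3.6 * 1
H = 3.6000 Sv

3.6000


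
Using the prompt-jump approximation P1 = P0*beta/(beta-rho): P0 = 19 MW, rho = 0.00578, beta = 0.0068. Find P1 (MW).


P1/P0 = beta / (beta - rho)
P1/P0 = 0.0068 / (0.0068 - 0.00578) = 6.666667
P1 = 19 * 6.666667 = 126.67 MW

126.67


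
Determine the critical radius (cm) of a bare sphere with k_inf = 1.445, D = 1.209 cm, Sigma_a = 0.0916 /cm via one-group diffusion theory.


L^2 = D / Sigma_a = 1.209 / 0.0916 = 13.19869 cm^2
B_m^2 = (k_inf - 1) / L^2 = (1.445 - 1) / 13.19869 = 0.03371547 /cm^2
For a bare sphere: B_g = pi/R, so R_c = pi / sqrt(B_m^2)
R_c = pi / sqrt(0.03371547) = 17.109 cm

17.109


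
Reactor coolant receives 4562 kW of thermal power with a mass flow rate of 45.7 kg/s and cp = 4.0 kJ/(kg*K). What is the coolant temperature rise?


dT = Q / (m_dot * cp)
dT = 4562 / (45.7 * 4.0)
dT = 24.956 C

24.956


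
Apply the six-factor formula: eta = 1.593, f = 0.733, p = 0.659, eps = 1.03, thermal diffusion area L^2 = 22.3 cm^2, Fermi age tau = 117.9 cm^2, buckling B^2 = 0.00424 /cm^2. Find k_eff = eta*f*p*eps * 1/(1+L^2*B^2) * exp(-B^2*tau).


k_inf = eta*f*p*eps = 1.593*0.733*0.659*1.03 = 0.7925787
P_TNL = 1/(1 + L^2*B^2) = 1/(1 + 22.3*0.00424) = 0.9136158
P_FNL = exp(-B^2*tau) = exp(-0.00424*117.9) = 0.6065937
k_eff = k_inf * P_TNL * P_FNL = 0.7925787 * 0.9136158 * 0.6065937
k_eff = 0.43924

0.43924


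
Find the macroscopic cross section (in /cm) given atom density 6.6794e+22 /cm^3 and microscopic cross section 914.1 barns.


Sigma = N * sigma_barns * 1e-24
Sigma = 6.6794e+22 * 914.1 * 1e-24
Sigma = 61.056 /cm

61.056


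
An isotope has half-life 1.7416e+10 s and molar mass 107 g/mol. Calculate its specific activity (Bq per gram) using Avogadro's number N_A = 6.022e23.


lambda = ln(2) / t_half = ln(2) / 1.7416e+10 = 3.979945e-11 /s
SA = lambda * N_A / M
SA = 3.979945e-11 * 6.022e23 / 107
SA = 2.2399e+11 Bq/g

2.2399e+11


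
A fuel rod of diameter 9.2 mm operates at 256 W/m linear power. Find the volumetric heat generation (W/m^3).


r = D / 2 / 1000 = 9.2 / 2 / 1000 = 0.0046 m
q''' = q' / (pi * r^2)
q''' = 256 / (pi * 0.0046^2)
q''' = 3.8510e+06 W/m^3

3.8510e+06


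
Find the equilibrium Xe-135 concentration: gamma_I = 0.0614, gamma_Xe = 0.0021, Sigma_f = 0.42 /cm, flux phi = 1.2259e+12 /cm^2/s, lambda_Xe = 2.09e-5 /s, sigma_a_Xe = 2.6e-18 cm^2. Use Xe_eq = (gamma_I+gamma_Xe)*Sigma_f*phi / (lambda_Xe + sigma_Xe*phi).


Xe_eq = (gamma_I + gamma_Xe) * Sigma_f * phi / (lambda_Xe + sigma_Xe * phi)
Numerator = (0.0614 + 0.0021) * 0.42 * 1.2259e+12 = 3.269475e+10
Denominator = 2.09e-5 + 2.6e-18 * 1.2259e+12 = 2.408734e-05
Xe_eq = 3.269475e+10 / 2.408734e-05 = 1.3573e+15 /cm^3

1.3573e+15


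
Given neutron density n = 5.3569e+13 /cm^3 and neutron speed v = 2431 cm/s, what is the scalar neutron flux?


phi = n * v
phi = 5.3569e+13 * 2431
phi = 1.3023e+17 /cm^2/s

1.3023e+17


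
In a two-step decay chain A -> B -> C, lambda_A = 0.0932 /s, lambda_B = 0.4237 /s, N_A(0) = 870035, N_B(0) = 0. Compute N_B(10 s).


N_B(t) = lambda_A * N_A0 / (lambda_B - lambda_A) * [exp(-lambda_A*t) - exp(-lambda_B*t)]
exp(-0.0932*10) = 0.3937654; exp(-0.4237*10) = 0.01445088
N_B = 0.0932 * 870035 / (0.4237 - 0.0932) * (0.3937654 - 0.01445088)
N_B = 93064

93064


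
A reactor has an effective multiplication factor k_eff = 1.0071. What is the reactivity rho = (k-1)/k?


rho = (k_eff - 1) / k_eff
rho = (1.0071 - 1) / 1.0071
rho = 0.0070499

0.0070499


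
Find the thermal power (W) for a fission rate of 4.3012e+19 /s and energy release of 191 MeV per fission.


P = fission_rate * E_MeV * 1.602e-13
P = 4.3012e+19 * 191 * 1.602e-13
P = 1.3161e+09 W

1.3161e+09


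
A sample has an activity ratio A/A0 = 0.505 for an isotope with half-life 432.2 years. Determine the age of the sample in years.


lambda = ln(2) / t_half = ln(2) / 432.2 = 0.001603765 /yr
t = -ln(A/A0) / lambda
t = -ln(0.505) / 0.001603765
t = 426.00 yr

426.00


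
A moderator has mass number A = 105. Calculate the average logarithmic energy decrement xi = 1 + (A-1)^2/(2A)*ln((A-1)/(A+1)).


xi = 1 + (A-1)^2/(2A) * ln((A-1)/(A+1))
xi = 1 + (105-1)^2/(2*105) * ln((105-1)/(105 +1))
xi = 0.018927

0.018927


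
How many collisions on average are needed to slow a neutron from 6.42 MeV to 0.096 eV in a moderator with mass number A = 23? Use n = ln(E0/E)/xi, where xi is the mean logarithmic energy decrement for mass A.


xi = 1 + (A-1)^2/(2A)*ln((A-1)/(A+1)) = 0.08448899 (for A = 23)
n = ln(E0/E) / xi
n = ln(6.42e6 / 0.096) / 0.08448899
n = ln(6.687500e+07) / 0.08448899 = 213.26

213.26


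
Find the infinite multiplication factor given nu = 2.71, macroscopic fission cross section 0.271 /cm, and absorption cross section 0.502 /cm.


k_inf = nu * Sigma_f / Sigma_a
k_inf = 2.71 * 0.271 / 0.502
k_inf = 1.4630

1.4630


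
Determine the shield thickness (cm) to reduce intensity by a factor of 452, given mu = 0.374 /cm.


x = ln(factor) / mu
x = ln(452) / 0.374
x = 16.347 cm

16.347


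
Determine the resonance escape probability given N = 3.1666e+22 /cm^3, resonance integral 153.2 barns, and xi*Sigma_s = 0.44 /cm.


p = exp(-N * I * 1e-24 / (xi*Sigma_s))
p = exp(-3.1666e+22 * 153.2 * 1e-24 / 0.44)
p = 1.6281e-05

1.6281e-05


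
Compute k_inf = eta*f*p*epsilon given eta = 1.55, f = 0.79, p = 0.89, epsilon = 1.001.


k_inf = eta * f * p * epsilon
k_inf = 1.55 * 0.79 * 0.89 * 1.001
k_inf = 1.0909

1.0909


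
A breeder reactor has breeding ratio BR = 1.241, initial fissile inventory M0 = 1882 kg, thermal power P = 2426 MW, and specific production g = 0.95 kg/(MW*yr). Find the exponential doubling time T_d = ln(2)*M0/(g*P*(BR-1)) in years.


Breeding gain G = BR - 1 = 1.241 - 1 = 0.241
Fissile production rate = g * P * G = 0.95 * 2426 * 0.241 = 555.4327 kg/yr
T_d = ln(2) * M0 / (g * P * G)
T_d = ln(2) * 1882 / 555.4327 = 2.3486 yr

2.3486


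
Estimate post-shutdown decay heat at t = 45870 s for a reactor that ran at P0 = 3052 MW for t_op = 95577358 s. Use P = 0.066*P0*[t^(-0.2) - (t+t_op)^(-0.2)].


P/P0 = 0.066 * [t^(-0.2) - (t + t_op)^(-0.2)]
P/P0 = 0.066 * [45870^(-0.2) - (45870 + 95577358)^(-0.2)]
P/P0 = 0.066 * [0.1168676 - 0.02534471] = 0.006040511
P = 3052 * 0.006040511 = 18.436 MW

18.436


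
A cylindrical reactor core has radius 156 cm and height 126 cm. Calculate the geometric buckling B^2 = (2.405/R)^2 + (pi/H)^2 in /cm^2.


B^2 = (2.405/R)^2 + (pi/H)^2
B^2 = (2.405/156)^2 + (pi/126)^2
B^2 = 8.5934e-04 /cm^2

8.5934e-04


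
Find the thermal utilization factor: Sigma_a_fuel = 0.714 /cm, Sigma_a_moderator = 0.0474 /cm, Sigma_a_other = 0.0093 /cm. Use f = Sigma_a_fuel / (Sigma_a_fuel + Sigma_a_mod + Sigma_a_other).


f = Sigma_a_fuel / (Sigma_a_fuel + Sigma_a_mod + Sigma_a_other)
f = 0.714 / (0.714 + 0.0474 + 0.0093)
f = 0.92643

0.92643


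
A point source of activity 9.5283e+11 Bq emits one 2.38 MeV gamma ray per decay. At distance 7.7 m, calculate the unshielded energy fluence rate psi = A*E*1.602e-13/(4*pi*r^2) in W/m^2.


psi = A * E * 1.602e-13 / (4*pi*r^2)
psi = 9.5283e+11 * 2.38 * 1.602e-13 / (4*pi*7.7^2)
psi = 4.8760e-04 W/m^2

4.8760e-04


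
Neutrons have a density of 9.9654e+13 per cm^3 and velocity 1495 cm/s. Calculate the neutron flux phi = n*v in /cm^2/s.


phi = n * v
phi = 9.9654e+13 * 1495
phi = 1.4898e+17 /cm^2/s

1.4898e+17


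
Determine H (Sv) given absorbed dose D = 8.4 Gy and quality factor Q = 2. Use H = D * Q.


H = D * Q
H = 8.4 * 2
H = 16.800 Sv

16.800


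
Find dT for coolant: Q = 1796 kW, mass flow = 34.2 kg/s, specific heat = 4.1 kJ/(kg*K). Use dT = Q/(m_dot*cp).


dT = Q / (m_dot * cp)
dT = 1796 / (34.2 * 4.1)
dT = 12.808 C

12.808


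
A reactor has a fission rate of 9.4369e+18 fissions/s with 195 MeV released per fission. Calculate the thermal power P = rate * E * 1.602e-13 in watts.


P = fission_rate * E_MeV * 1.602e-13
P = 9.4369e+18 * 195 * 1.602e-13
P = 2.9480e+08 W

2.9480e+08


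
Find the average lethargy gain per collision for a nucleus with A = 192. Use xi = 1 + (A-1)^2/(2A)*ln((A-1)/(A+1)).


xi = 1 + (A-1)^2/(2A) * ln((A-1)/(A+1))
xi = 1 + (192-1)^2/(2*192) * ln((192-1)/(192 +1))
xi = 0.010381

0.010381


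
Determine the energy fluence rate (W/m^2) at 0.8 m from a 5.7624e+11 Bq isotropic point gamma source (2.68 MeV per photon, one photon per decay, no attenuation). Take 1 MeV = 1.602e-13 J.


psi = A * E * 1.602e-13 / (4*pi*r^2)
psi = 5.7624e+11 * 2.68 * 1.602e-13 / (4*pi*0.8^2)
psi = 0.030762 W/m^2

0.030762


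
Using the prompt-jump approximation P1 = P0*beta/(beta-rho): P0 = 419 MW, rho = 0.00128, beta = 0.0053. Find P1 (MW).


P1/P0 = beta / (beta - rho)
P1/P0 = 0.0053 / (0.0053 - 0.00128) = 1.318408
P1 = 419 * 1.318408 = 552.41 MW

552.41


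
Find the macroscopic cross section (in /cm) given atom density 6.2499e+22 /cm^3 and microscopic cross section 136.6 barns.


Sigma = N * sigma_barns * 1e-24
Sigma = 6.2499e+22 * 136.6 * 1e-24
Sigma = 8.5374 /cm

8.5374


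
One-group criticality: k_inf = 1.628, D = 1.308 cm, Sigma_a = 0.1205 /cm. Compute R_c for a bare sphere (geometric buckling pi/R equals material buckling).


L^2 = D / Sigma_a = 1.308 / 0.1205 = 10.85477 cm^2
B_m^2 = (k_inf - 1) / L^2 = (1.628 - 1) / 10.85477 = 0.05785475 /cm^2
For a bare sphere: B_g = pi/R, so R_c = pi / sqrt(B_m^2)
R_c = pi / sqrt(0.05785475) = 13.061 cm

13.061


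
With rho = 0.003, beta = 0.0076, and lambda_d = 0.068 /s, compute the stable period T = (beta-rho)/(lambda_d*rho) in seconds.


T = (beta - rho) / (lambda_d * rho)
T = (0.0076 - 0.003) / (0.068 * 0.003)
T = 22.549 s

22.549


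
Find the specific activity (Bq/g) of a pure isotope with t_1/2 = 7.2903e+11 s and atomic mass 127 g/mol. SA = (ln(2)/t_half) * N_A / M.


lambda = ln(2) / t_half = ln(2) / 7.2903e+11 = 9.507801e-13 /s
SA = lambda * N_A / M
SA = 9.507801e-13 * 6.022e23 / 127
SA = 4.5083e+09 Bq/g

4.5083e+09


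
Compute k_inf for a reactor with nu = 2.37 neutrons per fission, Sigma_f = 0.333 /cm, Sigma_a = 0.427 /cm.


k_inf = nu * Sigma_f / Sigma_a
k_inf = 2.37 * 0.333 / 0.427
k_inf = 1.8483

1.8483


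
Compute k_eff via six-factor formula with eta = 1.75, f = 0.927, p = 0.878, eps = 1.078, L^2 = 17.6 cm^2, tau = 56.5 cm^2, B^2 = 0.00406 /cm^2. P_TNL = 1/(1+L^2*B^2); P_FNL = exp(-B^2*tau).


k_inf = eta*f*p*eps = 1.75*0.927*0.878*1.078 = 1.535434
P_TNL = 1/(1 + L^2*B^2) = 1/(1 + 17.6*0.00406) = 0.9333094
P_FNL = exp(-B^2*tau) = exp(-0.00406*56.5) = 0.7950184
k_eff = k_inf * P_TNL * P_FNL = 1.535434 * 0.9333094 * 0.7950184
k_eff = 1.1393

1.1393


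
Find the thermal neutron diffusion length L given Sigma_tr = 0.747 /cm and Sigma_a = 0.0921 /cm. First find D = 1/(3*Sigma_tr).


D = 1 / (3 * Sigma_tr) = 1 / (3 * 0.747) = 0.4462294 cm
L = sqrt(D / Sigma_a)
L = sqrt(0.4462294 / 0.0921)
L = 2.2011 cm

2.2011


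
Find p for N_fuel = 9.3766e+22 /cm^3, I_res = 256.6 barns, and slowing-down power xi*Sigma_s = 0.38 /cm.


p = exp(-N * I * 1e-24 / (xi*Sigma_s))
p = exp(-9.3766e+22 * 256.6 * 1e-24 / 0.38)
p = 3.1761e-28

3.1761e-28


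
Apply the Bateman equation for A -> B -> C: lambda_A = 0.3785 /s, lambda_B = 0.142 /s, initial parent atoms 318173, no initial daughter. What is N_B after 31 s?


N_B(t) = lambda_A * N_A0 / (lambda_B - lambda_A) * [exp(-lambda_A*t) - exp(-lambda_B*t)]
exp(-0.3785*31) = 8.020579e-06; exp(-0.142*31) = 0.01225281
N_B = 0.3785 * 318173 / (0.142 - 0.3785) * (8.020579e-06 - 0.01225281)
N_B = 6235.2

6235.2


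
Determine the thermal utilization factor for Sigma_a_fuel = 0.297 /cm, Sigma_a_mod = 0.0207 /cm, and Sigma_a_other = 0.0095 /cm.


f = Sigma_a_fuel / (Sigma_a_fuel + Sigma_a_mod + Sigma_a_other)
f = 0.297 / (0.297 + 0.0207 + 0.0095)
f = 0.90770

0.90770


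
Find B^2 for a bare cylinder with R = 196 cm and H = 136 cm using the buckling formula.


B^2 = (2.405/R)^2 + (pi/H)^2
B^2 = (2.405/196)^2 + (pi/136)^2
B^2 = 6.8417e-04 /cm^2

6.8417e-04


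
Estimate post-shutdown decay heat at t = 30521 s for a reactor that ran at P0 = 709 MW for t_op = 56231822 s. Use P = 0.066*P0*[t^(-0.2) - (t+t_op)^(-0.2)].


P/P0 = 0.066 * [t^(-0.2) - (t + t_op)^(-0.2)]
P/P0 = 0.066 * [30521^(-0.2) - (30521 + 56231822)^(-0.2)]
P/P0 = 0.066 * [0.1267886 - 0.02818100] = 0.006508102
P = 709 * 0.006508102 = 4.6142 MW

4.6142


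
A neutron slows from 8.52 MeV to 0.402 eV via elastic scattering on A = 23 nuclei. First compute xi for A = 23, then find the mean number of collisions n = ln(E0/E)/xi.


xi = 1 + (A-1)^2/(2A)*ln((A-1)/(A+1)) = 0.08448899 (for A = 23)
n = ln(E0/E) / xi
n = ln(8.52e6 / 0.402) / 0.08448899
n = ln(2.119403e+07) / 0.08448899 = 199.66

199.66


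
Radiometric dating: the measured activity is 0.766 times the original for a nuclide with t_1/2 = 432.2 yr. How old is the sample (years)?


lambda = ln(2) / t_half = ln(2) / 432.2 = 0.001603765 /yr
t = -ln(A/A0) / lambda
t = -ln(0.766) / 0.001603765
t = 166.22 yr

166.22


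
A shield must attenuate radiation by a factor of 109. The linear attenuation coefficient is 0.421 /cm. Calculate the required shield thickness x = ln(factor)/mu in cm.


x = ln(factor) / mu
x = ln(109) / 0.421
x = 11.143 cm

11.143


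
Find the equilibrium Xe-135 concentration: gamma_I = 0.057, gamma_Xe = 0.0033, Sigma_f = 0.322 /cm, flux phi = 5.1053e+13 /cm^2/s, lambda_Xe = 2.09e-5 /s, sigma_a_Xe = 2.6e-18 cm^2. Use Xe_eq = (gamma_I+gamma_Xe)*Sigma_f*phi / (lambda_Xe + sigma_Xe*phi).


Xe_eq = (gamma_I + gamma_Xe) * Sigma_f * phi / (lambda_Xe + sigma_Xe * phi)
Numerator = (0.057 + 0.0033) * 0.322 * 5.1053e+13 = 9.912757e+11
Denominator = 2.09e-5 + 2.6e-18 * 5.1053e+13 = 1.536378e-04
Xe_eq = 9.912757e+11 / 1.536378e-04 = 6.4520e+15 /cm^3

6.4520e+15


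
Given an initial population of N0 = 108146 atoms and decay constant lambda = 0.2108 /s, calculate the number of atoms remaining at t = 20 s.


N = N0 * exp(-lambda * t)
N = 108146 * exp(-0.2108 * 20)
N = 1596.0

1596.0


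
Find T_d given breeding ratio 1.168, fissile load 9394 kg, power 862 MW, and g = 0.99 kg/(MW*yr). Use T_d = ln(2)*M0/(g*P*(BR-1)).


Breeding gain G = BR - 1 = 1.168 - 1 = 0.168
Fissile production rate = g * P * G = 0.99 * 862 * 0.168 = 143.36784 kg/yr
T_d = ln(2) * M0 / (g * P * G)
T_d = ln(2) * 9394 / 143.36784 = 45.418 yr

45.418


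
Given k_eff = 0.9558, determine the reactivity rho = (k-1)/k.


rho = (k_eff - 1) / k_eff
rho = (0.9558 - 1) / 0.9558
rho = -0.046244

-0.046244


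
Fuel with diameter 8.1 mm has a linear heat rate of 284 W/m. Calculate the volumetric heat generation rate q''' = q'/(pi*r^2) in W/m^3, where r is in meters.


r = D / 2 / 1000 = 8.1 / 2 / 1000 = 0.00405 m
q''' = q' / (pi * r^2)
q''' = 284 / (pi * 0.00405^2)
q''' = 5.5114e+06 W/m^3

5.5114e+06


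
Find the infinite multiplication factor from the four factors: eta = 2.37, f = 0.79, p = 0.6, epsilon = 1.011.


k_inf = eta * f * p * epsilon
k_inf = 2.37 * 0.79 * 0.6 * 1.011
k_inf = 1.1357

1.1357


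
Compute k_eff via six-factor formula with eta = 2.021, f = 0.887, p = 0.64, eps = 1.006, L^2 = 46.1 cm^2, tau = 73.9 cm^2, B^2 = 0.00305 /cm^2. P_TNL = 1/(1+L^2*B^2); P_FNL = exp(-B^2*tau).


k_inf = eta*f*p*eps = 2.021*0.887*0.64*1.006 = 1.154165
P_TNL = 1/(1 + L^2*B^2) = 1/(1 + 46.1*0.00305) = 0.8767277
P_FNL = exp(-B^2*tau) = exp(-0.00305*73.9) = 0.7982009
k_eff = k_inf * P_TNL * P_FNL = 1.154165 * 0.8767277 * 0.7982009
k_eff = 0.80769

0.80769


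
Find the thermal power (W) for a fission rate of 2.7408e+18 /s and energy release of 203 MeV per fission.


P = fission_rate * E_MeV * 1.602e-13
P = 2.7408e+18 * 203 * 1.602e-13
P = 8.9132e+07 W

8.9132e+07


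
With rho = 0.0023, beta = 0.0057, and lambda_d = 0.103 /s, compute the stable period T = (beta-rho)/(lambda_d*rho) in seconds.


T = (beta - rho) / (lambda_d * rho)
T = (0.0057 - 0.0023) / (0.103 * 0.0023)
T = 14.352 s

14.352


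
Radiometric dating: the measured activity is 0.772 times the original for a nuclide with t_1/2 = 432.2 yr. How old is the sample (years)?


lambda = ln(2) / t_half = ln(2) / 432.2 = 0.001603765 /yr
t = -ln(A/A0) / lambda
t = -ln(0.772) / 0.001603765
t = 161.35 yr

161.35


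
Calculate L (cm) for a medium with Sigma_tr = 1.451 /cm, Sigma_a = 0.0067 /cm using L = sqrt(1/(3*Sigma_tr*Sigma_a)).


D = 1 / (3 * Sigma_tr) = 1 / (3 * 1.451) = 0.2297266 cm
L = sqrt(D / Sigma_a)
L = sqrt(0.2297266 / 0.0067)
L = 5.8556 cm

5.8556


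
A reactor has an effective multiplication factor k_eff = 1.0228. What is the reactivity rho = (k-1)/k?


rho = (k_eff - 1) / k_eff
rho = (1.0228 - 1) / 1.0228
rho = 0.022292

0.022292


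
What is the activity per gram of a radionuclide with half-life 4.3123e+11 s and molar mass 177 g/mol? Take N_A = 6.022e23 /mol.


lambda = ln(2) / t_half = ln(2) / 4.3123e+11 = 1.607372e-12 /s
SA = lambda * N_A / M
SA = 1.607372e-12 * 6.022e23 / 177
SA = 5.4687e+09 Bq/g

5.4687e+09


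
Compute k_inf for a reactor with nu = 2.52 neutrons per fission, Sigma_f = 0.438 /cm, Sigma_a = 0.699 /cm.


k_inf = nu * Sigma_f / Sigma_a
k_inf = 2.52 * 0.438 / 0.699
k_inf = 1.5791

1.5791


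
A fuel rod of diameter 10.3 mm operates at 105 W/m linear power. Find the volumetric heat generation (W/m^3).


r = D / 2 / 1000 = 10.3 / 2 / 1000 = 0.00515 m
q''' = q' / (pi * r^2)
q''' = 105 / (pi * 0.00515^2)
q''' = 1.2602e+06 W/m^3

1.2602e+06


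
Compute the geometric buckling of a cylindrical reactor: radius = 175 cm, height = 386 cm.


B^2 = (2.405/R)^2 + (pi/H)^2
B^2 = (2.405/175)^2 + (pi/386)^2
B^2 = 2.5511e-04 /cm^2

2.5511e-04


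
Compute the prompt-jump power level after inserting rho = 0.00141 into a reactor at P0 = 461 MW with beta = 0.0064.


P1/P0 = beta / (beta - rho)
P1/P0 = 0.0064 / (0.0064 - 0.00141) = 1.282565
P1 = 461 * 1.282565 = 591.26 MW

591.26


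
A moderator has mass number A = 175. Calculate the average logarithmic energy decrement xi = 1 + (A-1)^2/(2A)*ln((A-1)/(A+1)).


xi = 1 + (A-1)^2/(2A) * ln((A-1)/(A+1))
xi = 1 + (175-1)^2/(2*175) * ln((175-1)/(175 +1))
xi = 0.011385

0.011385


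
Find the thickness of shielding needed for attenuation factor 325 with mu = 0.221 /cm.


x = ln(factor) / mu
x = ln(325) / 0.221
x = 26.171 cm

26.171


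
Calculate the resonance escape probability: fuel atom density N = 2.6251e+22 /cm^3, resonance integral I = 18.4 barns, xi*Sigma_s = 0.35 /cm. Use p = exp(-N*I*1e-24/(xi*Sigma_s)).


p = exp(-N * I * 1e-24 / (xi*Sigma_s))
p = exp(-2.6251e+22 * 18.4 * 1e-24 / 0.35)
p = 0.25157

0.25157


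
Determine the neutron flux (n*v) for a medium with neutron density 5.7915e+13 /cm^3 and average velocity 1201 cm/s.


phi = n * v
phi = 5.7915e+13 * 1201
phi = 6.9556e+16 /cm^2/s

6.9556e+16


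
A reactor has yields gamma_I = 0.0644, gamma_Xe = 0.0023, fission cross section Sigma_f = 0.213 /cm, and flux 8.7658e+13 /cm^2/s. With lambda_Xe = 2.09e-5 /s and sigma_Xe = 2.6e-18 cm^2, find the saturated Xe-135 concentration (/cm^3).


Xe_eq = (gamma_I + gamma_Xe) * Sigma_f * phi / (lambda_Xe + sigma_Xe * phi)
Numerator = (0.0644 + 0.0023) * 0.213 * 8.7658e+13 = 1.245366e+12
Denominator = 2.09e-5 + 2.6e-18 * 8.7658e+13 = 2.488108e-04
Xe_eq = 1.245366e+12 / 2.488108e-04 = 5.0053e+15 /cm^3

5.0053e+15


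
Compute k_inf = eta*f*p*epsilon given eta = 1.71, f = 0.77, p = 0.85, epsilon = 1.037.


k_inf = eta * f * p * epsilon
k_inf = 1.71 * 0.77 * 0.85 * 1.037
k_inf = 1.1606

1.1606


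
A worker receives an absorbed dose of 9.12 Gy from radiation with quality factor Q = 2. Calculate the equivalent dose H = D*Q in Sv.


H = D * Q
H = 9.12 * 2
H = 18.240 Sv

18.240


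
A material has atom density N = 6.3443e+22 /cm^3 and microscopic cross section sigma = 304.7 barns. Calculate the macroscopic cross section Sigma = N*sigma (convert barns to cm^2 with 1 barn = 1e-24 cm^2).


Sigma = N * sigma_barns * 1e-24
Sigma = 6.3443e+22 * 304.7 * 1e-24
Sigma = 19.331 /cm

19.331


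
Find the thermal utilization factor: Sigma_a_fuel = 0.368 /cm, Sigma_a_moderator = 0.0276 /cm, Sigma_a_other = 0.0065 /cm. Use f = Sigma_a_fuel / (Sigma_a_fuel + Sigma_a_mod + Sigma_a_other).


f = Sigma_a_fuel / (Sigma_a_fuel + Sigma_a_mod + Sigma_a_other)
f = 0.368 / (0.368 + 0.0276 + 0.0065)
f = 0.91520

0.91520


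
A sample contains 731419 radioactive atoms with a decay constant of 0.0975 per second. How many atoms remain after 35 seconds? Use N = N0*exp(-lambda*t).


N = N0 * exp(-lambda * t)
N = 731419 * exp(-0.0975 * 35)
N = 24107

24107


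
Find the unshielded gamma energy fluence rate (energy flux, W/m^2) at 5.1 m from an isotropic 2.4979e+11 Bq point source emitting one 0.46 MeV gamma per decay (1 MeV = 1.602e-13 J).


psi = A * E * 1.602e-13 / (4*pi*r^2)
psi = 2.4979e+11 * 0.46 * 1.602e-13 / (4*pi*5.1^2)
psi = 5.6318e-05 W/m^2

5.6318e-05


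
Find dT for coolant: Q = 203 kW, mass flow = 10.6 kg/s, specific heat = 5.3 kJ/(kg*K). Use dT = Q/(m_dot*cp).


dT = Q / (m_dot * cp)
dT = 203 / (10.6 * 5.3)
dT = 3.6134 C

3.6134


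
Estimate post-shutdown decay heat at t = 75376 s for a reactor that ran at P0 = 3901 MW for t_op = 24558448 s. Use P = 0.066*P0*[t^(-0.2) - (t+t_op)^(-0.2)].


P/P0 = 0.066 * [t^(-0.2) - (t + t_op)^(-0.2)]
P/P0 = 0.066 * [75376^(-0.2) - (75376 + 24558448)^(-0.2)]
P/P0 = 0.066 * [0.1058165 - 0.03324250] = 0.004789884
P = 3901 * 0.004789884 = 18.685 MW

18.685


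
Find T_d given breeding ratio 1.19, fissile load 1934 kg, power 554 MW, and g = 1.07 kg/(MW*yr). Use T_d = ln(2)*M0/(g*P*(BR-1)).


Breeding gain G = BR - 1 = 1.19 - 1 = 0.19
Fissile production rate = g * P * G = 1.07 * 554 * 0.19 = 112.6282 kg/yr
T_d = ln(2) * M0 / (g * P * G)
T_d = ln(2) * 1934 / 112.6282 = 11.902 yr

11.902


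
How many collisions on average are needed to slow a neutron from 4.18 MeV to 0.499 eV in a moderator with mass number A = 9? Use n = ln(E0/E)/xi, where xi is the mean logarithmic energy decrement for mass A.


xi = 1 + (A-1)^2/(2A)*ln((A-1)/(A+1)) = 0.2066007 (for A = 9)
n = ln(E0/E) / xi
n = ln(4.18e6 / 0.499) / 0.2066007
n = ln(8.376754e+06) / 0.2066007 = 77.158

77.158


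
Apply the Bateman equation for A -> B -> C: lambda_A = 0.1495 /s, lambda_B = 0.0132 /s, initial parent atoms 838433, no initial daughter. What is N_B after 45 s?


N_B(t) = lambda_A * N_A0 / (lambda_B - lambda_A) * [exp(-lambda_A*t) - exp(-lambda_B*t)]
exp(-0.1495*45) = 0.001197523; exp(-0.0132*45) = 0.5521144
N_B = 0.1495 * 838433 / (0.0132 - 0.1495) * (0.001197523 - 0.5521144)
N_B = 506640

506640


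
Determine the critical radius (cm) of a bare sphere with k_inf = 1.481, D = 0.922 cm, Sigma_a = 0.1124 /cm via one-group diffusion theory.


L^2 = D / Sigma_a = 0.922 / 0.1124 = 8.202847 cm^2
B_m^2 = (k_inf - 1) / L^2 = (1.481 - 1) / 8.202847 = 0.05863818 /cm^2
For a bare sphere: B_g = pi/R, so R_c = pi / sqrt(B_m^2)
R_c = pi / sqrt(0.05863818) = 12.974 cm

12.974


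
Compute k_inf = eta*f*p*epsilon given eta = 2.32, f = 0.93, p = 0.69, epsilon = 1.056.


k_inf = eta * f * p * epsilon
k_inf = 2.32 * 0.93 * 0.69 * 1.056
k_inf = 1.5721

1.5721


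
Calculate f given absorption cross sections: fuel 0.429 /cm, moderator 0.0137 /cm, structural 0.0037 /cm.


f = Sigma_a_fuel / (Sigma_a_fuel + Sigma_a_mod + Sigma_a_other)
f = 0.429 / (0.429 + 0.0137 + 0.0037)
f = 0.96102

0.96102


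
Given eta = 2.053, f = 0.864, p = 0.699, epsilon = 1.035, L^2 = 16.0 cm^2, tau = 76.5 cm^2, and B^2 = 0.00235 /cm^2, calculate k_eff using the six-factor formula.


k_inf = eta*f*p*eps = 2.053*0.864*0.699*1.035 = 1.283276
P_TNL = 1/(1 + L^2*B^2) = 1/(1 + 16.0*0.00235) = 0.9637625
P_FNL = exp(-B^2*tau) = exp(-0.00235*76.5) = 0.8354582
k_eff = k_inf * P_TNL * P_FNL = 1.283276 * 0.9637625 * 0.8354582
k_eff = 1.0333

1.0333


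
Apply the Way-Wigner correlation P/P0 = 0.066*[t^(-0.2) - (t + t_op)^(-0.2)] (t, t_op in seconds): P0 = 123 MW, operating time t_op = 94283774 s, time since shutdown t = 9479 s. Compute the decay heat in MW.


P/P0 = 0.066 * [t^(-0.2) - (t + t_op)^(-0.2)]
P/P0 = 0.066 * [9479^(-0.2) - (9479 + 94283774)^(-0.2)]
P/P0 = 0.066 * [0.1601945 - 0.02541581] = 0.008895394
P = 123 * 0.008895394 = 1.0941 MW

1.0941


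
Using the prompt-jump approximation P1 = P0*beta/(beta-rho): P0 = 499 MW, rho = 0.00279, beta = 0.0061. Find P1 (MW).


P1/P0 = beta / (beta - rho)
P1/P0 = 0.0061 / (0.0061 - 0.00279) = 1.842900
P1 = 499 * 1.842900 = 919.61 MW

919.61


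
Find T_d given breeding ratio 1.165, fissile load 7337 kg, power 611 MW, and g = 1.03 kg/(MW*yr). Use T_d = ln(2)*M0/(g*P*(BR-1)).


Breeding gain G = BR - 1 = 1.165 - 1 = 0.165
Fissile production rate = g * P * G = 1.03 * 611 * 0.165 = 103.83945 kg/yr
T_d = ln(2) * M0 / (g * P * G)
T_d = ln(2) * 7337 / 103.83945 = 48.976 yr

48.976


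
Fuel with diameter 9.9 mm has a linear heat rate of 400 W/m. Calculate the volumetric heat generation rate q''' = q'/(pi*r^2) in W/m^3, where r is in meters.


r = D / 2 / 1000 = 9.9 / 2 / 1000 = 0.00495 m
q''' = q' / (pi * r^2)
q''' = 400 / (pi * 0.00495^2)
q''' = 5.1964e+06 W/m^3

5.1964e+06


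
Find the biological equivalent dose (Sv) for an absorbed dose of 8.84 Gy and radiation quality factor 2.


H = D * Q
H = 8.84 * 2
H = 17.680 Sv

17.680


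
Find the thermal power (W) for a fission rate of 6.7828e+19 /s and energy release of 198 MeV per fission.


P = fission_rate * E_MeV * 1.602e-13
P = 6.7828e+19 * 198 * 1.602e-13
P = 2.1515e+09 W

2.1515e+09


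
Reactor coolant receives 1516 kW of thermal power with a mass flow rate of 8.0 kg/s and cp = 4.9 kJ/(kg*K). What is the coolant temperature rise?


dT = Q / (m_dot * cp)
dT = 1516 / (8.0 * 4.9)
dT = 38.673 C

38.673


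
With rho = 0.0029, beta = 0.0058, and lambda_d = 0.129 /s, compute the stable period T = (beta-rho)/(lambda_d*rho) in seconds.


T = (beta - rho) / (lambda_d * rho)
T = (0.0058 - 0.0029) / (0.129 * 0.0029)
T = 7.7519 s

7.7519


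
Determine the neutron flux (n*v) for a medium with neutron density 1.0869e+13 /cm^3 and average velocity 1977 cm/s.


phi = n * v
phi = 1.0869e+13 * 1977
phi = 2.1488e+16 /cm^2/s

2.1488e+16


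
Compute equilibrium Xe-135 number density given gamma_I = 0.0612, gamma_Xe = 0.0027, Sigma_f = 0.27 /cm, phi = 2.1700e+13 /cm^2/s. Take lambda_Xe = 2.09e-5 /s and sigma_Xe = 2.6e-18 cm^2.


Xe_eq = (gamma_I + gamma_Xe) * Sigma_f * phi / (lambda_Xe + sigma_Xe * phi)
Numerator = (0.0612 + 0.0027) * 0.27 * 2.1700e+13 = 3.743901e+11
Denominator = 2.09e-5 + 2.6e-18 * 2.1700e+13 = 7.732000e-05
Xe_eq = 3.743901e+11 / 7.732000e-05 = 4.8421e+15 /cm^3

4.8421e+15


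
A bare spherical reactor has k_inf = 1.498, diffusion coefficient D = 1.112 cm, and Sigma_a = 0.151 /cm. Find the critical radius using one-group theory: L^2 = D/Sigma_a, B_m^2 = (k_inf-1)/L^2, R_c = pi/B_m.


L^2 = D / Sigma_a = 1.112 / 0.151 = 7.364238 cm^2
B_m^2 = (k_inf - 1) / L^2 = (1.498 - 1) / 7.364238 = 0.06762410 /cm^2
For a bare sphere: B_g = pi/R, so R_c = pi / sqrt(B_m^2)
R_c = pi / sqrt(0.06762410) = 12.081 cm

12.081


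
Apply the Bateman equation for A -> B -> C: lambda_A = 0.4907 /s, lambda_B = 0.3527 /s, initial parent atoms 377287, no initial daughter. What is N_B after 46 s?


N_B(t) = lambda_A * N_A0 / (lambda_B - lambda_A) * [exp(-lambda_A*t) - exp(-lambda_B*t)]
exp(-0.4907*46) = 1.574048e-10; exp(-0.3527*46) = 8.993308e-08
N_B = 0.4907 * 377287 / (0.3527 - 0.4907) * (1.574048e-10 - 8.993308e-08)
N_B = 0.12044

0.12044


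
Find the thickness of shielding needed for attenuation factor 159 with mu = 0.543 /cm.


x = ln(factor) / mu
x = ln(159) / 0.543
x = 9.3350 cm

9.3350


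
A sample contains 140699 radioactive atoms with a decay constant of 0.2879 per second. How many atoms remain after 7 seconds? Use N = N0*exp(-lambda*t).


N = N0 * exp(-lambda * t)
N = 140699 * exp(-0.2879 * 7)
N = 18752

18752


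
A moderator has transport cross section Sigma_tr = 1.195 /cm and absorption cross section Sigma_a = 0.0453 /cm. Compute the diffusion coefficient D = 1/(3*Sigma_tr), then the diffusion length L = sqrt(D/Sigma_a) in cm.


D = 1 / (3 * Sigma_tr) = 1 / (3 * 1.195) = 0.2789400 cm
L = sqrt(D / Sigma_a)
L = sqrt(0.2789400 / 0.0453)
L = 2.4815 cm

2.4815


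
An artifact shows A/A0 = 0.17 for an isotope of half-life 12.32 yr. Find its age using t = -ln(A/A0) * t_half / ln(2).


lambda = ln(2) / t_half = ln(2) / 12.32 = 0.05626195 /yr
t = -ln(A/A0) / lambda
t = -ln(0.17) / 0.05626195
t = 31.495 yr

31.495


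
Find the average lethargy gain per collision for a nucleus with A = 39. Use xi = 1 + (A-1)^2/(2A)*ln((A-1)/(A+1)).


xi = 1 + (A-1)^2/(2A) * ln((A-1)/(A+1))
xi = 1 + (39-1)^2/(2*39) * ln((39-1)/(39 +1))
xi = 0.050416

0.050416


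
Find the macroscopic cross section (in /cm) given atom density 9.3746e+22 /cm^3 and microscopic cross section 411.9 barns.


Sigma = N * sigma_barns * 1e-24
Sigma = 9.3746e+22 * 411.9 * 1e-24
Sigma = 38.614 /cm

38.614


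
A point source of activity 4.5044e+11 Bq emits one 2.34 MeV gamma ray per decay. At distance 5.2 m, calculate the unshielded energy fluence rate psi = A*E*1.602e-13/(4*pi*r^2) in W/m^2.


psi = A * E * 1.602e-13 / (4*pi*r^2)
psi = 4.5044e+11 * 2.34 * 1.602e-13 / (4*pi*5.2^2)
psi = 4.9693e-04 W/m^2

4.9693e-04


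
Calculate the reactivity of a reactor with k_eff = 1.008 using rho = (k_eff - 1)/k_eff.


rho = (k_eff - 1) / k_eff
rho = (1.008 - 1) / 1.008
rho = 0.0079365

0.0079365


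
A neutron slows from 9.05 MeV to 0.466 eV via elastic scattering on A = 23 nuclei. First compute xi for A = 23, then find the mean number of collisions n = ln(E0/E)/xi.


xi = 1 + (A-1)^2/(2A)*ln((A-1)/(A+1)) = 0.08448899 (for A = 23)
n = ln(E0/E) / xi
n = ln(9.05e6 / 0.466) / 0.08448899
n = ln(1.942060e+07) / 0.08448899 = 198.63

198.63


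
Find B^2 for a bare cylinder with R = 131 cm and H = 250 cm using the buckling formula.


B^2 = (2.405/R)^2 + (pi/H)^2
B^2 = (2.405/131)^2 + (pi/250)^2
B^2 = 4.9496e-04 /cm^2

4.9496e-04


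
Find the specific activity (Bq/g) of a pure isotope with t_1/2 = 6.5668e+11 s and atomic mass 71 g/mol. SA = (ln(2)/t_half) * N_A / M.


lambda = ln(2) / t_half = ln(2) / 6.5668e+11 = 1.055533e-12 /s
SA = lambda * N_A / M
SA = 1.055533e-12 * 6.022e23 / 71
SA = 8.9527e+09 Bq/g

8.9527e+09


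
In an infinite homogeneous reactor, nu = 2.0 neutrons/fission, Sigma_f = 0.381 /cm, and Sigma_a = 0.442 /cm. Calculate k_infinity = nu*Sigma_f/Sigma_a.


k_inf = nu * Sigma_f / Sigma_a
k_inf = 2.0 * 0.381 / 0.442
k_inf = 1.7240

1.7240


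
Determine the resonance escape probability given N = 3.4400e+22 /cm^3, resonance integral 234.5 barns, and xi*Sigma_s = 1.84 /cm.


p = exp(-N * I * 1e-24 / (xi*Sigma_s))
p = exp(-3.4400e+22 * 234.5 * 1e-24 / 1.84)
p = 0.012474

0.012474


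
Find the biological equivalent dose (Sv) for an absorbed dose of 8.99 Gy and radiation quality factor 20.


H = D * Q
H = 8.99 * 20
H = 179.80 Sv

179.80


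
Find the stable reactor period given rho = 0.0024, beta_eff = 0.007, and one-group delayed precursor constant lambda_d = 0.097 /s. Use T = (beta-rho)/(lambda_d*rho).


T = (beta - rho) / (lambda_d * rho)
T = (0.007 - 0.0024) / (0.097 * 0.0024)
T = 19.759 s

19.759


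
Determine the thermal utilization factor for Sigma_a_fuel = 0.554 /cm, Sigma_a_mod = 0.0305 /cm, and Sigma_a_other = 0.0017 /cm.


f = Sigma_a_fuel / (Sigma_a_fuel + Sigma_a_mod + Sigma_a_other)
f = 0.554 / (0.554 + 0.0305 + 0.0017)
f = 0.94507

0.94507


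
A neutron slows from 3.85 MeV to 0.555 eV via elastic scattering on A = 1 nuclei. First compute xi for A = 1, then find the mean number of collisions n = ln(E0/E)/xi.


xi = 1 + (A-1)^2/(2A)*ln((A-1)/(A+1)) = 1 (for A = 1)
n = ln(E0/E) / xi
n = ln(3.85e6 / 0.555) / 1
n = ln(6.936937e+06) / 1 = 15.752

15.752


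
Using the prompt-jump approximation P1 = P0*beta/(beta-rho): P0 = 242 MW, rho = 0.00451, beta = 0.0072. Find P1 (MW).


P1/P0 = beta / (beta - rho)
P1/P0 = 0.0072 / (0.0072 - 0.00451) = 2.676580
P1 = 242 * 2.676580 = 647.73 MW

647.73


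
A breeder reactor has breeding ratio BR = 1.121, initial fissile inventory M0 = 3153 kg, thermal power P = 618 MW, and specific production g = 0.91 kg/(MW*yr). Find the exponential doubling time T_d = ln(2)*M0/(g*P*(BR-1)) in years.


Breeding gain G = BR - 1 = 1.121 - 1 = 0.121
Fissile production rate = g * P * G = 0.91 * 618 * 0.121 = 68.04798 kg/yr
T_d = ln(2) * M0 / (g * P * G)
T_d = ln(2) * 3153 / 68.04798 = 32.117 yr

32.117


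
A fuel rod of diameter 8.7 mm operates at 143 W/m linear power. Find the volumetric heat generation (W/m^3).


r = D / 2 / 1000 = 8.7 / 2 / 1000 = 0.00435 m
q''' = q' / (pi * r^2)
q''' = 143 / (pi * 0.00435^2)
q''' = 2.4055e+06 W/m^3

2.4055e+06


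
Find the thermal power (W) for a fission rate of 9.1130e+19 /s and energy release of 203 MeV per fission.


P = fission_rate * E_MeV * 1.602e-13
P = 9.1130e+19 * 203 * 1.602e-13
P = 2.9636e+09 W

2.9636e+09


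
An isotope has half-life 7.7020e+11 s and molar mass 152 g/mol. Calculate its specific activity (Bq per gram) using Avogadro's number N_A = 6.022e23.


lambda = ln(2) / t_half = ln(2) / 7.7020e+11 = 8.999574e-13 /s
SA = lambda * N_A / M
SA = 8.999574e-13 * 6.022e23 / 152
SA = 3.5655e+09 Bq/g

3.5655e+09


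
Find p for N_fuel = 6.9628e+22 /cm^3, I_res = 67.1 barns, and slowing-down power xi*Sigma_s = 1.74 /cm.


p = exp(-N * I * 1e-24 / (xi*Sigma_s))
p = exp(-6.9628e+22 * 67.1 * 1e-24 / 1.74)
p = 0.068216

0.068216


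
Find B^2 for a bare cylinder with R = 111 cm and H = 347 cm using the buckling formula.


B^2 = (2.405/R)^2 + (pi/H)^2
B^2 = (2.405/111)^2 + (pi/347)^2
B^2 = 5.5141e-04 /cm^2

5.5141e-04


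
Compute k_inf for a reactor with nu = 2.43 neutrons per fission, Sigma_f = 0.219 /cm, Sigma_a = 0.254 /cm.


k_inf = nu * Sigma_f / Sigma_a
k_inf = 2.43 * 0.219 / 0.254
k_inf = 2.0952

2.0952


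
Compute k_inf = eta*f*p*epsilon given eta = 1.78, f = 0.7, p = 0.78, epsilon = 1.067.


k_inf = eta * f * p * epsilon
k_inf = 1.78 * 0.7 * 0.78 * 1.067
k_inf = 1.0370

1.0370


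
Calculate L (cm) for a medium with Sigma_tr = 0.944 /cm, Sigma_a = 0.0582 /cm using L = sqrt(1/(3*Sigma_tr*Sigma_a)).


D = 1 / (3 * Sigma_tr) = 1 / (3 * 0.944) = 0.3531073 cm
L = sqrt(D / Sigma_a)
L = sqrt(0.3531073 / 0.0582)
L = 2.4632 cm

2.4632


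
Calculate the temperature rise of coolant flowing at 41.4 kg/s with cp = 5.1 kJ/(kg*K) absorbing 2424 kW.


dT = Q / (m_dot * cp)
dT = 2424 / (41.4 * 5.1)
dT = 11.481 C

11.481


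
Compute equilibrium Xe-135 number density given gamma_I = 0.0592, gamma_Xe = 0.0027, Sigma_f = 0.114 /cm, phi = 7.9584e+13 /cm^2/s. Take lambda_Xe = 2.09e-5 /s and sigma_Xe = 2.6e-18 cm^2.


Xe_eq = (gamma_I + gamma_Xe) * Sigma_f * phi / (lambda_Xe + sigma_Xe * phi)
Numerator = (0.0592 + 0.0027) * 0.114 * 7.9584e+13 = 5.615925e+11
Denominator = 2.09e-5 + 2.6e-18 * 7.9584e+13 = 2.278184e-04
Xe_eq = 5.615925e+11 / 2.278184e-04 = 2.4651e+15 /cm^3

2.4651e+15


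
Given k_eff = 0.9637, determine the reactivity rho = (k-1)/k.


rho = (k_eff - 1) / k_eff
rho = (0.9637 - 1) / 0.9637
rho = -0.037667

-0.037667


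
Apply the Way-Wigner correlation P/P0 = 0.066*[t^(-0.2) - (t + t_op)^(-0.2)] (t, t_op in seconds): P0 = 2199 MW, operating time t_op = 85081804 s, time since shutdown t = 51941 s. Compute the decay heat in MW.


P/P0 = 0.066 * [t^(-0.2) - (t + t_op)^(-0.2)]
P/P0 = 0.066 * [51941^(-0.2) - (51941 + 85081804)^(-0.2)]
P/P0 = 0.066 * [0.1139982 - 0.02594058] = 0.005811803
P = 2199 * 0.005811803 = 12.780 MW

12.780


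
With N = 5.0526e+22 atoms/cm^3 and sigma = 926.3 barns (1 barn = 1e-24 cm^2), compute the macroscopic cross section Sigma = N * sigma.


Sigma = N * sigma_barns * 1e-24
Sigma = 5.0526e+22 * 926.3 * 1e-24
Sigma = 46.802 /cm

46.802


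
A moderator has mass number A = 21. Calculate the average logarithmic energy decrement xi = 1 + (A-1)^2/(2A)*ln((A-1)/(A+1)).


xi = 1 + (A-1)^2/(2A) * ln((A-1)/(A+1))
xi = 1 + (21-1)^2/(2*21) * ln((21-1)/(21 +1))
xi = 0.092284

0.092284


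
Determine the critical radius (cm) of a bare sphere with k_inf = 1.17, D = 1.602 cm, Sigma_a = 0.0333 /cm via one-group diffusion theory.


L^2 = D / Sigma_a = 1.602 / 0.0333 = 48.10811 cm^2
B_m^2 = (k_inf - 1) / L^2 = (1.17 - 1) / 48.10811 = 0.003533708 /cm^2
For a bare sphere: B_g = pi/R, so R_c = pi / sqrt(B_m^2)
R_c = pi / sqrt(0.003533708) = 52.849 cm

52.849


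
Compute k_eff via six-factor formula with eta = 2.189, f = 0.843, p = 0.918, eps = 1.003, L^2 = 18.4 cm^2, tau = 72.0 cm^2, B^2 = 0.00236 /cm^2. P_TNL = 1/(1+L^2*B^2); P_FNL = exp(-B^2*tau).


k_inf = eta*f*p*eps = 2.189*0.843*0.918*1.003 = 1.699092
P_TNL = 1/(1 + L^2*B^2) = 1/(1 + 18.4*0.00236) = 0.9583832
P_FNL = exp(-B^2*tau) = exp(-0.00236*72.0) = 0.8437323
k_eff = k_inf * P_TNL * P_FNL = 1.699092 * 0.9583832 * 0.8437323
k_eff = 1.3739

1.3739


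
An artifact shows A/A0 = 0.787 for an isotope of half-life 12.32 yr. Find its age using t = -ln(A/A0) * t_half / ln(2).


lambda = ln(2) / t_half = ln(2) / 12.32 = 0.05626195 /yr
t = -ln(A/A0) / lambda
t = -ln(0.787) / 0.05626195
t = 4.2574 yr

4.2574


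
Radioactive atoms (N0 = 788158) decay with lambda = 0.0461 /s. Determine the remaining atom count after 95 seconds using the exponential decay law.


N = N0 * exp(-lambda * t)
N = 788158 * exp(-0.0461 * 95)
N = 9876.9

9876.9


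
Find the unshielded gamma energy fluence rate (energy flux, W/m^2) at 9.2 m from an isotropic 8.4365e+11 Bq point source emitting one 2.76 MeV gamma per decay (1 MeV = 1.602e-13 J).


psi = A * E * 1.602e-13 / (4*pi*r^2)
psi = 8.4365e+11 * 2.76 * 1.602e-13 / (4*pi*9.2^2)
psi = 3.5071e-04 W/m^2

3.5071e-04


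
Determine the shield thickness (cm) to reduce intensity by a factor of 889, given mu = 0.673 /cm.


x = ln(factor) / mu
x = ln(889) / 0.673
x = 10.089 cm

10.089
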